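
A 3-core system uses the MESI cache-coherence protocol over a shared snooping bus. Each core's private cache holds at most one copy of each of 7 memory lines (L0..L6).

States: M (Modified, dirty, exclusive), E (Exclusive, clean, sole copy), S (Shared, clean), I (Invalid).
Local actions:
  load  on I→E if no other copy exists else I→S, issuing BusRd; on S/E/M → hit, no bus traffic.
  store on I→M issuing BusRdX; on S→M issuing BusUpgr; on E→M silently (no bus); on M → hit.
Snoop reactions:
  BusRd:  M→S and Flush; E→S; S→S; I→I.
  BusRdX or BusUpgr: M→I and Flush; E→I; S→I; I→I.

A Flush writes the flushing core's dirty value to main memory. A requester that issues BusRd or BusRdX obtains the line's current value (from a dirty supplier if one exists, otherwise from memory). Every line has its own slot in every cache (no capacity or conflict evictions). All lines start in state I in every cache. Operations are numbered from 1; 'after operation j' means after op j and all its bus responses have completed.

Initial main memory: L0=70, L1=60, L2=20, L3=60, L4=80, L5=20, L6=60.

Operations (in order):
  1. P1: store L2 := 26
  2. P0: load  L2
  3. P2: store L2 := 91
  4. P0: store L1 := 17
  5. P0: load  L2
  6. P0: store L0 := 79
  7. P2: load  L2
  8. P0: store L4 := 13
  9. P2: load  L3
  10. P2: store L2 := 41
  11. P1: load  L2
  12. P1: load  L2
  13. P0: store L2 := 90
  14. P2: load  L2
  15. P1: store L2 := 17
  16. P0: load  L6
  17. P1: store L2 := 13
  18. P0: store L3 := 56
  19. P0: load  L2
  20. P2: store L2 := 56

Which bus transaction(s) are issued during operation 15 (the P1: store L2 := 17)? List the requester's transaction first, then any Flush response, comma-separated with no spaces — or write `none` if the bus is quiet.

bus = BusRdX

  op1 P1: store L2 := 26 → I/M/I on L2; bus BusRdX; mem=20
  op2 P0: load  L2 → S/S/I on L2; bus BusRd Flush; mem=26
  op3 P2: store L2 := 91 → I/I/M on L2; bus BusRdX; mem=26
  op4 P0: store L1 := 17 → M/I/I on L1; bus BusRdX; mem=60
  op5 P0: load  L2 → S/I/S on L2; bus BusRd Flush; mem=91
  op6 P0: store L0 := 79 → M/I/I on L0; bus BusRdX; mem=70
  op7 P2: load  L2 → S/I/S on L2; bus (none); mem=91
  op8 P0: store L4 := 13 → M/I/I on L4; bus BusRdX; mem=80
  op9 P2: load  L3 → I/I/E on L3; bus BusRd; mem=60
  op10 P2: store L2 := 41 → I/I/M on L2; bus BusUpgr; mem=91
  op11 P1: load  L2 → I/S/S on L2; bus BusRd Flush; mem=41
  op12 P1: load  L2 → I/S/S on L2; bus (none); mem=41
  op13 P0: store L2 := 90 → M/I/I on L2; bus BusRdX; mem=41
  op14 P2: load  L2 → S/I/S on L2; bus BusRd Flush; mem=90
  op15 P1: store L2 := 17 → I/M/I on L2; bus BusRdX; mem=90
  op16 P0: load  L6 → E/I/I on L6; bus BusRd; mem=60
  op17 P1: store L2 := 13 → I/M/I on L2; bus (none); mem=90
  op18 P0: store L3 := 56 → M/I/I on L3; bus BusRdX; mem=60
  op19 P0: load  L2 → S/S/I on L2; bus BusRd Flush; mem=13
  op20 P2: store L2 := 56 → I/I/M on L2; bus BusRdX; mem=13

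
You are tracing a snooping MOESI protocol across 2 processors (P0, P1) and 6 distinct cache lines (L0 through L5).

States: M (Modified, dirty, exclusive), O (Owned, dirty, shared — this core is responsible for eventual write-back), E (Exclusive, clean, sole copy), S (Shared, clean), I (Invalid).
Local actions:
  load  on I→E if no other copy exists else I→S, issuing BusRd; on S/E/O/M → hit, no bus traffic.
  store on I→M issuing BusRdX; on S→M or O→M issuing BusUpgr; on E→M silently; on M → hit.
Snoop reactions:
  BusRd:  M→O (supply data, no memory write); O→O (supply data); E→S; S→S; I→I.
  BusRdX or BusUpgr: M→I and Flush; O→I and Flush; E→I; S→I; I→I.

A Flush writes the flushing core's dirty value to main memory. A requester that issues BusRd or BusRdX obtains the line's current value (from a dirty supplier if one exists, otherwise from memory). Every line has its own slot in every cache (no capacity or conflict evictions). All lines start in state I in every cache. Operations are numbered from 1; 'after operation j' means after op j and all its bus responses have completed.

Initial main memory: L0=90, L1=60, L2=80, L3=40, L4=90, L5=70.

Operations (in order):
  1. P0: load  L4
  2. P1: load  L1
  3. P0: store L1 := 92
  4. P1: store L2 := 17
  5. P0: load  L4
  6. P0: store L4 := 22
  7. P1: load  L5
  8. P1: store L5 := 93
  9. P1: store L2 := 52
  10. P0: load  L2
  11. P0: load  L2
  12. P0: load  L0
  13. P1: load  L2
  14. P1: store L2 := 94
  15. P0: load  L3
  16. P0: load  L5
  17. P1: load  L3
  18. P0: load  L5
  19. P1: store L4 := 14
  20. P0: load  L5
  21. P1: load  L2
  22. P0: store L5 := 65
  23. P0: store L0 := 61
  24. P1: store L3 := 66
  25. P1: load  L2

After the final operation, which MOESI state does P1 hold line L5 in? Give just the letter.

1. P0: load  L4  bus=[BusRd]  L4: P0=E P1=I  mem[L4]=90
2. P1: load  L1  bus=[BusRd]  L1: P0=I P1=E  mem[L1]=60
3. P0: store L1 := 92  bus=[BusRdX]  L1: P0=M P1=I  mem[L1]=60
4. P1: store L2 := 17  bus=[BusRdX]  L2: P0=I P1=M  mem[L2]=80
5. P0: load  L4  bus=[-]  L4: P0=E P1=I  mem[L4]=90
6. P0: store L4 := 22  bus=[-]  L4: P0=M P1=I  mem[L4]=90
7. P1: load  L5  bus=[BusRd]  L5: P0=I P1=E  mem[L5]=70
8. P1: store L5 := 93  bus=[-]  L5: P0=I P1=M  mem[L5]=70
9. P1: store L2 := 52  bus=[-]  L2: P0=I P1=M  mem[L2]=80
10. P0: load  L2  bus=[BusRd]  L2: P0=S P1=O  mem[L2]=80
11. P0: load  L2  bus=[-]  L2: P0=S P1=O  mem[L2]=80
12. P0: load  L0  bus=[BusRd]  L0: P0=E P1=I  mem[L0]=90
13. P1: load  L2  bus=[-]  L2: P0=S P1=O  mem[L2]=80
14. P1: store L2 := 94  bus=[BusUpgr]  L2: P0=I P1=M  mem[L2]=80
15. P0: load  L3  bus=[BusRd]  L3: P0=E P1=I  mem[L3]=40
16. P0: load  L5  bus=[BusRd]  L5: P0=S P1=O  mem[L5]=70
17. P1: load  L3  bus=[BusRd]  L3: P0=S P1=S  mem[L3]=40
18. P0: load  L5  bus=[-]  L5: P0=S P1=O  mem[L5]=70
19. P1: store L4 := 14  bus=[BusRdX,Flush]  L4: P0=I P1=M  mem[L4]=22
20. P0: load  L5  bus=[-]  L5: P0=S P1=O  mem[L5]=70
21. P1: load  L2  bus=[-]  L2: P0=I P1=M  mem[L2]=80
22. P0: store L5 := 65  bus=[BusUpgr,Flush]  L5: P0=M P1=I  mem[L5]=93
23. P0: store L0 := 61  bus=[-]  L0: P0=M P1=I  mem[L0]=90
24. P1: store L3 := 66  bus=[BusUpgr]  L3: P0=I P1=M  mem[L3]=40
25. P1: load  L2  bus=[-]  L2: P0=I P1=M  mem[L2]=80

state = I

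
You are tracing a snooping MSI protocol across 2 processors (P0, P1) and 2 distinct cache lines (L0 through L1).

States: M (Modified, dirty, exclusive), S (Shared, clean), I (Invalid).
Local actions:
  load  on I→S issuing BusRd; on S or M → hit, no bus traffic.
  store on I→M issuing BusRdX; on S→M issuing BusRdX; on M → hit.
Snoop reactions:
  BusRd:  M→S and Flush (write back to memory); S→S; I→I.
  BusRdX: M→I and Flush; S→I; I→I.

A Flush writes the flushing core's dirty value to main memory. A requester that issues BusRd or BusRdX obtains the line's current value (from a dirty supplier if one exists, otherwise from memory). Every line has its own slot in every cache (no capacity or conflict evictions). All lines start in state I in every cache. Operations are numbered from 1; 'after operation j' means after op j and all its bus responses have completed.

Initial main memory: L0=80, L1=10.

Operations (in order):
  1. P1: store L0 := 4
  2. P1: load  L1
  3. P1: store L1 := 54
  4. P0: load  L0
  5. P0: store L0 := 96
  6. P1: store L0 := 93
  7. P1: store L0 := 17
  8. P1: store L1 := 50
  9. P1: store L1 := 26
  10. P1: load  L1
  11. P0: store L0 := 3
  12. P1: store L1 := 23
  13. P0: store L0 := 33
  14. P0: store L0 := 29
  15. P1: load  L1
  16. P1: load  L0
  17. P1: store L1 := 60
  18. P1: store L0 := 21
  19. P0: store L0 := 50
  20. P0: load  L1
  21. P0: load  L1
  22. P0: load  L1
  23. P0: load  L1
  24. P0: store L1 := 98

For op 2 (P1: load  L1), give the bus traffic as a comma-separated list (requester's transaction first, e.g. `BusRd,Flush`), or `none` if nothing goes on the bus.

bus = BusRd

1. P1: store L0 := 4  bus=[BusRdX]  L0: P0=I P1=M  mem[L0]=80
2. P1: load  L1  bus=[BusRd]  L1: P0=I P1=S  mem[L1]=10
3. P1: store L1 := 54  bus=[BusRdX]  L1: P0=I P1=M  mem[L1]=10
4. P0: load  L0  bus=[BusRd,Flush]  L0: P0=S P1=S  mem[L0]=4
5. P0: store L0 := 96  bus=[BusRdX]  L0: P0=M P1=I  mem[L0]=4
6. P1: store L0 := 93  bus=[BusRdX,Flush]  L0: P0=I P1=M  mem[L0]=96
7. P1: store L0 := 17  bus=[-]  L0: P0=I P1=M  mem[L0]=96
8. P1: store L1 := 50  bus=[-]  L1: P0=I P1=M  mem[L1]=10
9. P1: store L1 := 26  bus=[-]  L1: P0=I P1=M  mem[L1]=10
10. P1: load  L1  bus=[-]  L1: P0=I P1=M  mem[L1]=10
11. P0: store L0 := 3  bus=[BusRdX,Flush]  L0: P0=M P1=I  mem[L0]=17
12. P1: store L1 := 23  bus=[-]  L1: P0=I P1=M  mem[L1]=10
13. P0: store L0 := 33  bus=[-]  L0: P0=M P1=I  mem[L0]=17
14. P0: store L0 := 29  bus=[-]  L0: P0=M P1=I  mem[L0]=17
15. P1: load  L1  bus=[-]  L1: P0=I P1=M  mem[L1]=10
16. P1: load  L0  bus=[BusRd,Flush]  L0: P0=S P1=S  mem[L0]=29
17. P1: store L1 := 60  bus=[-]  L1: P0=I P1=M  mem[L1]=10
18. P1: store L0 := 21  bus=[BusRdX]  L0: P0=I P1=M  mem[L0]=29
19. P0: store L0 := 50  bus=[BusRdX,Flush]  L0: P0=M P1=I  mem[L0]=21
20. P0: load  L1  bus=[BusRd,Flush]  L1: P0=S P1=S  mem[L1]=60
21. P0: load  L1  bus=[-]  L1: P0=S P1=S  mem[L1]=60
22. P0: load  L1  bus=[-]  L1: P0=S P1=S  mem[L1]=60
23. P0: load  L1  bus=[-]  L1: P0=S P1=S  mem[L1]=60
24. P0: store L1 := 98  bus=[BusRdX]  L1: P0=M P1=I  mem[L1]=60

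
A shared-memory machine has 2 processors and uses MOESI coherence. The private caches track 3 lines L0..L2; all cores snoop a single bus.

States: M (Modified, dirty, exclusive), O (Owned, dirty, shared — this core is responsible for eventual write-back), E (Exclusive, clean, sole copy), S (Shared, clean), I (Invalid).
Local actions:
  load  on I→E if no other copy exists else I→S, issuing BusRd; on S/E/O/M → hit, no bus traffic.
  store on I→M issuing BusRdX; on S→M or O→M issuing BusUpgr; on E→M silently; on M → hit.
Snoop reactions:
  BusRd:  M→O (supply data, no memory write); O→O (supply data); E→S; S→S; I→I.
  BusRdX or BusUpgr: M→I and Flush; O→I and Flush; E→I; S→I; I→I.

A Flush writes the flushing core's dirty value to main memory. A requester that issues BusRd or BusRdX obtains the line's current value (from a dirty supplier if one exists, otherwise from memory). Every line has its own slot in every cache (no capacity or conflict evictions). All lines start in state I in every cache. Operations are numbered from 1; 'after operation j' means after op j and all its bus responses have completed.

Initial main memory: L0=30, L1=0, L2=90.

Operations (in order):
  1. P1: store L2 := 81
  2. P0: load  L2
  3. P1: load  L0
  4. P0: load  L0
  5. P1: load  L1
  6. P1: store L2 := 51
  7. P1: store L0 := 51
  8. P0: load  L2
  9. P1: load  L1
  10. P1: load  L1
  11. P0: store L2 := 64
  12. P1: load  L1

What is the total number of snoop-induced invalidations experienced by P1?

invalidations = 1

1. P1: store L2 := 81  bus=[BusRdX]  L2: P0=I P1=M  mem[L2]=90
2. P0: load  L2  bus=[BusRd]  L2: P0=S P1=O  mem[L2]=90
3. P1: load  L0  bus=[BusRd]  L0: P0=I P1=E  mem[L0]=30
4. P0: load  L0  bus=[BusRd]  L0: P0=S P1=S  mem[L0]=30
5. P1: load  L1  bus=[BusRd]  L1: P0=I P1=E  mem[L1]=0
6. P1: store L2 := 51  bus=[BusUpgr]  L2: P0=I P1=M  mem[L2]=90
7. P1: store L0 := 51  bus=[BusUpgr]  L0: P0=I P1=M  mem[L0]=30
8. P0: load  L2  bus=[BusRd]  L2: P0=S P1=O  mem[L2]=90
9. P1: load  L1  bus=[-]  L1: P0=I P1=E  mem[L1]=0
10. P1: load  L1  bus=[-]  L1: P0=I P1=E  mem[L1]=0
11. P0: store L2 := 64  bus=[BusUpgr,Flush]  L2: P0=M P1=I  mem[L2]=51
12. P1: load  L1  bus=[-]  L1: P0=I P1=E  mem[L1]=0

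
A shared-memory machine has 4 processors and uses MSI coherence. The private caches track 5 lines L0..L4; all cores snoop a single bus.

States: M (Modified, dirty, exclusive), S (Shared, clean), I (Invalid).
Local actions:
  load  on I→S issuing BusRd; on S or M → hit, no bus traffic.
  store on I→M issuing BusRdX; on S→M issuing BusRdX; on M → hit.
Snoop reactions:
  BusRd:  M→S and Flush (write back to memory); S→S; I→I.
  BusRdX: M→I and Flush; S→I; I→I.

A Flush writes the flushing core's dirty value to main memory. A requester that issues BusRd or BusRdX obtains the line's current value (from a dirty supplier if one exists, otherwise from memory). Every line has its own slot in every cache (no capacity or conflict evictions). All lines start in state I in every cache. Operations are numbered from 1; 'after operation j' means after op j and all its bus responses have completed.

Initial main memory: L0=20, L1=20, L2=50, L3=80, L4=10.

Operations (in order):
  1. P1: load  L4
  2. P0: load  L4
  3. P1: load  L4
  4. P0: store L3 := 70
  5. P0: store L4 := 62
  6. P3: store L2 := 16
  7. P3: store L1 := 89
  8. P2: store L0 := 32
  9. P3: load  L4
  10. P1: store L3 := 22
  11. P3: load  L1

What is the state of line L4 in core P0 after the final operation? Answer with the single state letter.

state = S

[1] P1: load  L4 | P0:I, P1:S(10), P2:I, P3:I | bus: BusRd
[2] P0: load  L4 | P0:S(10), P1:S(10), P2:I, P3:I | bus: BusRd
[3] P1: load  L4 | P0:S(10), P1:S(10), P2:I, P3:I | bus: none
[4] P0: store L3 := 70 | P0:M(70), P1:I, P2:I, P3:I | bus: BusRdX
[5] P0: store L4 := 62 | P0:M(62), P1:I, P2:I, P3:I | bus: BusRdX
[6] P3: store L2 := 16 | P0:I, P1:I, P2:I, P3:M(16) | bus: BusRdX
[7] P3: store L1 := 89 | P0:I, P1:I, P2:I, P3:M(89) | bus: BusRdX
[8] P2: store L0 := 32 | P0:I, P1:I, P2:M(32), P3:I | bus: BusRdX
[9] P3: load  L4 | P0:S(62), P1:I, P2:I, P3:S(62) | bus: BusRd,Flush
[10] P1: store L3 := 22 | P0:I, P1:M(22), P2:I, P3:I | bus: BusRdX,Flush
[11] P3: load  L1 | P0:I, P1:I, P2:I, P3:M(89) | bus: none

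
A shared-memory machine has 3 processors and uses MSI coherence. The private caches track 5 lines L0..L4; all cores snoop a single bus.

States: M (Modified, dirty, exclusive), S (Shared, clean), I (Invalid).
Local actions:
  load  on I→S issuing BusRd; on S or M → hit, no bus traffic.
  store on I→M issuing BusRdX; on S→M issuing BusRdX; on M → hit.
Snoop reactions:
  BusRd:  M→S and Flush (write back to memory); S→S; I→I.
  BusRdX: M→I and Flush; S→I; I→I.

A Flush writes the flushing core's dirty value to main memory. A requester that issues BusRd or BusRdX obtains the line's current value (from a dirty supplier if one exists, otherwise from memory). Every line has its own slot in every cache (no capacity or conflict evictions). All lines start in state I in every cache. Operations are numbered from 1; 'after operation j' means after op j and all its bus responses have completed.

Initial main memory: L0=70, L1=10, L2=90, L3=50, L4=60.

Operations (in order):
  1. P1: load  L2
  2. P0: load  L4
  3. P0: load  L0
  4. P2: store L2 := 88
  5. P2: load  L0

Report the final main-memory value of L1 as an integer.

  op1 P1: load  L2 → I/S/I on L2; bus BusRd; mem=90
  op2 P0: load  L4 → S/I/I on L4; bus BusRd; mem=60
  op3 P0: load  L0 → S/I/I on L0; bus BusRd; mem=70
  op4 P2: store L2 := 88 → I/I/M on L2; bus BusRdX; mem=90
  op5 P2: load  L0 → S/I/S on L0; bus BusRd; mem=70

memory[L1] = 10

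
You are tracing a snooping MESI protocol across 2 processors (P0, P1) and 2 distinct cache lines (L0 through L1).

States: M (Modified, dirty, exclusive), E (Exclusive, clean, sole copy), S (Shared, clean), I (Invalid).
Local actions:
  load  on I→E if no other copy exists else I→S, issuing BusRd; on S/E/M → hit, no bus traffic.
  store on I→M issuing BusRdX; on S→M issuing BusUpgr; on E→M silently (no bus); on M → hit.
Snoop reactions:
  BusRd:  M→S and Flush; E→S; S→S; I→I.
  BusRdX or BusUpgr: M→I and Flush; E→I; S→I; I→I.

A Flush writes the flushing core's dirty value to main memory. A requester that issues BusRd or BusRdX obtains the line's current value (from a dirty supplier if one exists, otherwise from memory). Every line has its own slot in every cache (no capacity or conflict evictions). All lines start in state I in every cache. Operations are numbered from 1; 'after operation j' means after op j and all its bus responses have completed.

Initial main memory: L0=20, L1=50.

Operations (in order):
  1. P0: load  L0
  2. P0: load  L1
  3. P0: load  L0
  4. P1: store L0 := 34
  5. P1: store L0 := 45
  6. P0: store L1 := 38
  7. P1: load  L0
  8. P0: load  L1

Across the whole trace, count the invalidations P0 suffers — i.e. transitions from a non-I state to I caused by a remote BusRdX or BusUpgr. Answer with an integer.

1. P0: load  L0  bus=[BusRd]  L0: P0=E P1=I  mem[L0]=20
2. P0: load  L1  bus=[BusRd]  L1: P0=E P1=I  mem[L1]=50
3. P0: load  L0  bus=[-]  L0: P0=E P1=I  mem[L0]=20
4. P1: store L0 := 34  bus=[BusRdX]  L0: P0=I P1=M  mem[L0]=20
5. P1: store L0 := 45  bus=[-]  L0: P0=I P1=M  mem[L0]=20
6. P0: store L1 := 38  bus=[-]  L1: P0=M P1=I  mem[L1]=50
7. P1: load  L0  bus=[-]  L0: P0=I P1=M  mem[L0]=20
8. P0: load  L1  bus=[-]  L1: P0=M P1=I  mem[L1]=50

invalidations = 1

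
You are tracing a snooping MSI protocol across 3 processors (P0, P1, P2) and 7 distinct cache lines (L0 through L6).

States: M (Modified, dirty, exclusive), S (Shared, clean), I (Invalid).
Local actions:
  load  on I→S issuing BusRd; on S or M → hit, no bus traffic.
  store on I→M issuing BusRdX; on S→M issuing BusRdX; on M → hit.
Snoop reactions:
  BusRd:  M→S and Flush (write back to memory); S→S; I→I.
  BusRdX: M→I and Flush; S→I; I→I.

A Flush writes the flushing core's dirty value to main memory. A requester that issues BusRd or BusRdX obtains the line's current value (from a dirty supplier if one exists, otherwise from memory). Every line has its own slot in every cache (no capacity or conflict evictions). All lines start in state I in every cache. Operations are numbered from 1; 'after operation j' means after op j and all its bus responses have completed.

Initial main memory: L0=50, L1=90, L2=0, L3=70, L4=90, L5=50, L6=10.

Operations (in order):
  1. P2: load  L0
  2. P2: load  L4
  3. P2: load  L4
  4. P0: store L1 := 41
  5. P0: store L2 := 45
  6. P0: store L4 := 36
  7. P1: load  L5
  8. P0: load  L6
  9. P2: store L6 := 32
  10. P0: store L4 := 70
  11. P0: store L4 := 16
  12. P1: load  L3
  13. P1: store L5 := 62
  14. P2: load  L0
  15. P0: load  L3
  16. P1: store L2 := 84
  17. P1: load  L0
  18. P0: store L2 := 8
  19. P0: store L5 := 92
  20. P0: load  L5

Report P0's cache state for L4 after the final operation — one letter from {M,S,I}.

1. P2: load  L0  bus=[BusRd]  L0: P0=I P1=I P2=S  mem[L0]=50
2. P2: load  L4  bus=[BusRd]  L4: P0=I P1=I P2=S  mem[L4]=90
3. P2: load  L4  bus=[-]  L4: P0=I P1=I P2=S  mem[L4]=90
4. P0: store L1 := 41  bus=[BusRdX]  L1: P0=M P1=I P2=I  mem[L1]=90
5. P0: store L2 := 45  bus=[BusRdX]  L2: P0=M P1=I P2=I  mem[L2]=0
6. P0: store L4 := 36  bus=[BusRdX]  L4: P0=M P1=I P2=I  mem[L4]=90
7. P1: load  L5  bus=[BusRd]  L5: P0=I P1=S P2=I  mem[L5]=50
8. P0: load  L6  bus=[BusRd]  L6: P0=S P1=I P2=I  mem[L6]=10
9. P2: store L6 := 32  bus=[BusRdX]  L6: P0=I P1=I P2=M  mem[L6]=10
10. P0: store L4 := 70  bus=[-]  L4: P0=M P1=I P2=I  mem[L4]=90
11. P0: store L4 := 16  bus=[-]  L4: P0=M P1=I P2=I  mem[L4]=90
12. P1: load  L3  bus=[BusRd]  L3: P0=I P1=S P2=I  mem[L3]=70
13. P1: store L5 := 62  bus=[BusRdX]  L5: P0=I P1=M P2=I  mem[L5]=50
14. P2: load  L0  bus=[-]  L0: P0=I P1=I P2=S  mem[L0]=50
15. P0: load  L3  bus=[BusRd]  L3: P0=S P1=S P2=I  mem[L3]=70
16. P1: store L2 := 84  bus=[BusRdX,Flush]  L2: P0=I P1=M P2=I  mem[L2]=45
17. P1: load  L0  bus=[BusRd]  L0: P0=I P1=S P2=S  mem[L0]=50
18. P0: store L2 := 8  bus=[BusRdX,Flush]  L2: P0=M P1=I P2=I  mem[L2]=84
19. P0: store L5 := 92  bus=[BusRdX,Flush]  L5: P0=M P1=I P2=I  mem[L5]=62
20. P0: load  L5  bus=[-]  L5: P0=M P1=I P2=I  mem[L5]=62

state = M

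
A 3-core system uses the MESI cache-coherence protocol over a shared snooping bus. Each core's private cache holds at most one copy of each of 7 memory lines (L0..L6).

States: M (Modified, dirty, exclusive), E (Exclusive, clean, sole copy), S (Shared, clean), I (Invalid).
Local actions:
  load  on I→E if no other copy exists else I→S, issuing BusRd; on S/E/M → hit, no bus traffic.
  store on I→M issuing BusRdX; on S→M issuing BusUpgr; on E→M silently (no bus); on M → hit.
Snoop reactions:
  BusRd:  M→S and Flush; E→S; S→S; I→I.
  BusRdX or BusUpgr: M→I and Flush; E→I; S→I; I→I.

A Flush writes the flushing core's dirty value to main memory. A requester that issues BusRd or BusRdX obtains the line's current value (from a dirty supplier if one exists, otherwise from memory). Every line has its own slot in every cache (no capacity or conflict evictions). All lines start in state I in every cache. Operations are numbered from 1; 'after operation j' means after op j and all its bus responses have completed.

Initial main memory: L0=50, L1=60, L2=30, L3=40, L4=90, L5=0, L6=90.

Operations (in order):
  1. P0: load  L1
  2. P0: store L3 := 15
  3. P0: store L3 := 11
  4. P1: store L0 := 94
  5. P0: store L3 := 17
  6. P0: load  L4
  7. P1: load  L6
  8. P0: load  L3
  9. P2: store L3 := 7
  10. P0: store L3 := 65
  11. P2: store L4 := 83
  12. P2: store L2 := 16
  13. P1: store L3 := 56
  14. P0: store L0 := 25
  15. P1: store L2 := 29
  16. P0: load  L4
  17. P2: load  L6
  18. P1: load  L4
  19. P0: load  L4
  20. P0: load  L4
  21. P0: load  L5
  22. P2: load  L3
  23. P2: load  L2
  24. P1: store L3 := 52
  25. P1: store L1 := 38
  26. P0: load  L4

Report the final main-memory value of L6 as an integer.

  op1 P0: load  L1 → E/I/I on L1; bus BusRd; mem=60
  op2 P0: store L3 := 15 → M/I/I on L3; bus BusRdX; mem=40
  op3 P0: store L3 := 11 → M/I/I on L3; bus (none); mem=40
  op4 P1: store L0 := 94 → I/M/I on L0; bus BusRdX; mem=50
  op5 P0: store L3 := 17 → M/I/I on L3; bus (none); mem=40
  op6 P0: load  L4 → E/I/I on L4; bus BusRd; mem=90
  op7 P1: load  L6 → I/E/I on L6; bus BusRd; mem=90
  op8 P0: load  L3 → M/I/I on L3; bus (none); mem=40
  op9 P2: store L3 := 7 → I/I/M on L3; bus BusRdX Flush; mem=17
  op10 P0: store L3 := 65 → M/I/I on L3; bus BusRdX Flush; mem=7
  op11 P2: store L4 := 83 → I/I/M on L4; bus BusRdX; mem=90
  op12 P2: store L2 := 16 → I/I/M on L2; bus BusRdX; mem=30
  op13 P1: store L3 := 56 → I/M/I on L3; bus BusRdX Flush; mem=65
  op14 P0: store L0 := 25 → M/I/I on L0; bus BusRdX Flush; mem=94
  op15 P1: store L2 := 29 → I/M/I on L2; bus BusRdX Flush; mem=16
  op16 P0: load  L4 → S/I/S on L4; bus BusRd Flush; mem=83
  op17 P2: load  L6 → I/S/S on L6; bus BusRd; mem=90
  op18 P1: load  L4 → S/S/S on L4; bus BusRd; mem=83
  op19 P0: load  L4 → S/S/S on L4; bus (none); mem=83
  op20 P0: load  L4 → S/S/S on L4; bus (none); mem=83
  op21 P0: load  L5 → E/I/I on L5; bus BusRd; mem=0
  op22 P2: load  L3 → I/S/S on L3; bus BusRd Flush; mem=56
  op23 P2: load  L2 → I/S/S on L2; bus BusRd Flush; mem=29
  op24 P1: store L3 := 52 → I/M/I on L3; bus BusUpgr; mem=56
  op25 P1: store L1 := 38 → I/M/I on L1; bus BusRdX; mem=60
  op26 P0: load  L4 → S/S/S on L4; bus (none); mem=83

memory[L6] = 90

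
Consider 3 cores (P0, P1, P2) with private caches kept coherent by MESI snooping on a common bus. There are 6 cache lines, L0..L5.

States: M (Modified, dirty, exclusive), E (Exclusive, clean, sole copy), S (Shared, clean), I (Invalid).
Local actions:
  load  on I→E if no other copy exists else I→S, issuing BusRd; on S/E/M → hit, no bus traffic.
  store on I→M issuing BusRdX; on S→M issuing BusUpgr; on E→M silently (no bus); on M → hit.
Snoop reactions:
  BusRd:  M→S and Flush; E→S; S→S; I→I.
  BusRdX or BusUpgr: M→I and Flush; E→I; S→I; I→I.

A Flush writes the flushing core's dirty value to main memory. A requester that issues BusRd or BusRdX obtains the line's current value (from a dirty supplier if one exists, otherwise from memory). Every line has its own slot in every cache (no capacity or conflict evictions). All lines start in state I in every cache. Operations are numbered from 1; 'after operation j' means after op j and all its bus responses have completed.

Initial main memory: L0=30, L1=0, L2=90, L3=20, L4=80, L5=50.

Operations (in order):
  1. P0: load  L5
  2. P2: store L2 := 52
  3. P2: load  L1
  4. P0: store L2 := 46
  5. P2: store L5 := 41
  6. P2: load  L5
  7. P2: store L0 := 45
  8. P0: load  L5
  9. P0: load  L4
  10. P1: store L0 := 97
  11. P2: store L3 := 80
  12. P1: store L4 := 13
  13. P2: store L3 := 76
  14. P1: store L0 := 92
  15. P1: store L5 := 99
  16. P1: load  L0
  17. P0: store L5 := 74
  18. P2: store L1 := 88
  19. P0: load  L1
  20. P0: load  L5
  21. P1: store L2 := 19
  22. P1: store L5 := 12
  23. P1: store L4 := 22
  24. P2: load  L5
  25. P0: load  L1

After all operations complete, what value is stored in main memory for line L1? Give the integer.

memory[L1] = 88

  op1 P0: load  L5 → E/I/I on L5; bus BusRd; mem=50
  op2 P2: store L2 := 52 → I/I/M on L2; bus BusRdX; mem=90
  op3 P2: load  L1 → I/I/E on L1; bus BusRd; mem=0
  op4 P0: store L2 := 46 → M/I/I on L2; bus BusRdX Flush; mem=52
  op5 P2: store L5 := 41 → I/I/M on L5; bus BusRdX; mem=50
  op6 P2: load  L5 → I/I/M on L5; bus (none); mem=50
  op7 P2: store L0 := 45 → I/I/M on L0; bus BusRdX; mem=30
  op8 P0: load  L5 → S/I/S on L5; bus BusRd Flush; mem=41
  op9 P0: load  L4 → E/I/I on L4; bus BusRd; mem=80
  op10 P1: store L0 := 97 → I/M/I on L0; bus BusRdX Flush; mem=45
  op11 P2: store L3 := 80 → I/I/M on L3; bus BusRdX; mem=20
  op12 P1: store L4 := 13 → I/M/I on L4; bus BusRdX; mem=80
  op13 P2: store L3 := 76 → I/I/M on L3; bus (none); mem=20
  op14 P1: store L0 := 92 → I/M/I on L0; bus (none); mem=45
  op15 P1: store L5 := 99 → I/M/I on L5; bus BusRdX; mem=41
  op16 P1: load  L0 → I/M/I on L0; bus (none); mem=45
  op17 P0: store L5 := 74 → M/I/I on L5; bus BusRdX Flush; mem=99
  op18 P2: store L1 := 88 → I/I/M on L1; bus (none); mem=0
  op19 P0: load  L1 → S/I/S on L1; bus BusRd Flush; mem=88
  op20 P0: load  L5 → M/I/I on L5; bus (none); mem=99
  op21 P1: store L2 := 19 → I/M/I on L2; bus BusRdX Flush; mem=46
  op22 P1: store L5 := 12 → I/M/I on L5; bus BusRdX Flush; mem=74
  op23 P1: store L4 := 22 → I/M/I on L4; bus (none); mem=80
  op24 P2: load  L5 → I/S/S on L5; bus BusRd Flush; mem=12
  op25 P0: load  L1 → S/I/S on L1; bus (none); mem=88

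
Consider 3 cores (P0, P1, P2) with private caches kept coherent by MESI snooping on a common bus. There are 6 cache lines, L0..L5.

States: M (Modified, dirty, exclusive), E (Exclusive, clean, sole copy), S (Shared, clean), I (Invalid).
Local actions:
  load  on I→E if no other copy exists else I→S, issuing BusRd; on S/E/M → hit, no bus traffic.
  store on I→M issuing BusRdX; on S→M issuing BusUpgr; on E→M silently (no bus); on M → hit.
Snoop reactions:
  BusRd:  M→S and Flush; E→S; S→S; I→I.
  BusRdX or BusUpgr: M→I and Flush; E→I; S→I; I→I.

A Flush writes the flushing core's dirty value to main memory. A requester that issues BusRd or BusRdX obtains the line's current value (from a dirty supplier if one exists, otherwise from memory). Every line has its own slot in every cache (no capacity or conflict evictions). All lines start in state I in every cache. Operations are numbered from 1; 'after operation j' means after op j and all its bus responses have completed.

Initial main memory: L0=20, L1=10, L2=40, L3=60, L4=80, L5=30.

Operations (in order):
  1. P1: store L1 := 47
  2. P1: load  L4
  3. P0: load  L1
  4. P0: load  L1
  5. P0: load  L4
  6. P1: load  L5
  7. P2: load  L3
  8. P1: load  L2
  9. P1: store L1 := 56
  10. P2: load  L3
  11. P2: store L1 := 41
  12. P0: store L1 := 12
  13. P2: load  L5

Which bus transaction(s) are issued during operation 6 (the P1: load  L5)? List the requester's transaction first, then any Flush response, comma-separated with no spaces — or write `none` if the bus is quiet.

bus = BusRd

[1] P1: store L1 := 47 | P0:I, P1:M(47), P2:I | bus: BusRdX
[2] P1: load  L4 | P0:I, P1:E(80), P2:I | bus: BusRd
[3] P0: load  L1 | P0:S(47), P1:S(47), P2:I | bus: BusRd,Flush
[4] P0: load  L1 | P0:S(47), P1:S(47), P2:I | bus: none
[5] P0: load  L4 | P0:S(80), P1:S(80), P2:I | bus: BusRd
[6] P1: load  L5 | P0:I, P1:E(30), P2:I | bus: BusRd
[7] P2: load  L3 | P0:I, P1:I, P2:E(60) | bus: BusRd
[8] P1: load  L2 | P0:I, P1:E(40), P2:I | bus: BusRd
[9] P1: store L1 := 56 | P0:I, P1:M(56), P2:I | bus: BusUpgr
[10] P2: load  L3 | P0:I, P1:I, P2:E(60) | bus: none
[11] P2: store L1 := 41 | P0:I, P1:I, P2:M(41) | bus: BusRdX,Flush
[12] P0: store L1 := 12 | P0:M(12), P1:I, P2:I | bus: BusRdX,Flush
[13] P2: load  L5 | P0:I, P1:S(30), P2:S(30) | bus: BusRd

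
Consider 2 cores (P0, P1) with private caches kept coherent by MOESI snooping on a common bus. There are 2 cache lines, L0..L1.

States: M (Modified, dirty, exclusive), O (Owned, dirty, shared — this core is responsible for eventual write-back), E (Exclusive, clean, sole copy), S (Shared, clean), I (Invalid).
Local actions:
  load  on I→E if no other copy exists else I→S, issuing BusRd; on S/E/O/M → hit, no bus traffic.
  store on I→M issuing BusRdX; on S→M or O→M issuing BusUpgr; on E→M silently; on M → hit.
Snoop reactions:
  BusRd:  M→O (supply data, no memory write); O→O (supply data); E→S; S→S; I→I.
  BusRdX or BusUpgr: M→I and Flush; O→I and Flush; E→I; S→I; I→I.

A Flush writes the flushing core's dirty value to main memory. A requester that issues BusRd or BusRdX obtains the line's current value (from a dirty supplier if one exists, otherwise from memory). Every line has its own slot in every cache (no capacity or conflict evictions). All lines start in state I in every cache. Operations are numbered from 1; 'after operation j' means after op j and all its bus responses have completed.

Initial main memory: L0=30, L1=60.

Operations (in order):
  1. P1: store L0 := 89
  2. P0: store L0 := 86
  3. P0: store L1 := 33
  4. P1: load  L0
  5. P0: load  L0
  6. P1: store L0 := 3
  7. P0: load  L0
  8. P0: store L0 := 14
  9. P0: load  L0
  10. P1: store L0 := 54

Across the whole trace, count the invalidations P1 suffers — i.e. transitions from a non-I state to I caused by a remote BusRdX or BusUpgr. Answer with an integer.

invalidations = 2

  op1 P1: store L0 := 89 → I/M on L0; bus BusRdX; mem=30
  op2 P0: store L0 := 86 → M/I on L0; bus BusRdX Flush; mem=89
  op3 P0: store L1 := 33 → M/I on L1; bus BusRdX; mem=60
  op4 P1: load  L0 → O/S on L0; bus BusRd; mem=89
  op5 P0: load  L0 → O/S on L0; bus (none); mem=89
  op6 P1: store L0 := 3 → I/M on L0; bus BusUpgr Flush; mem=86
  op7 P0: load  L0 → S/O on L0; bus BusRd; mem=86
  op8 P0: store L0 := 14 → M/I on L0; bus BusUpgr Flush; mem=3
  op9 P0: load  L0 → M/I on L0; bus (none); mem=3
  op10 P1: store L0 := 54 → I/M on L0; bus BusRdX Flush; mem=14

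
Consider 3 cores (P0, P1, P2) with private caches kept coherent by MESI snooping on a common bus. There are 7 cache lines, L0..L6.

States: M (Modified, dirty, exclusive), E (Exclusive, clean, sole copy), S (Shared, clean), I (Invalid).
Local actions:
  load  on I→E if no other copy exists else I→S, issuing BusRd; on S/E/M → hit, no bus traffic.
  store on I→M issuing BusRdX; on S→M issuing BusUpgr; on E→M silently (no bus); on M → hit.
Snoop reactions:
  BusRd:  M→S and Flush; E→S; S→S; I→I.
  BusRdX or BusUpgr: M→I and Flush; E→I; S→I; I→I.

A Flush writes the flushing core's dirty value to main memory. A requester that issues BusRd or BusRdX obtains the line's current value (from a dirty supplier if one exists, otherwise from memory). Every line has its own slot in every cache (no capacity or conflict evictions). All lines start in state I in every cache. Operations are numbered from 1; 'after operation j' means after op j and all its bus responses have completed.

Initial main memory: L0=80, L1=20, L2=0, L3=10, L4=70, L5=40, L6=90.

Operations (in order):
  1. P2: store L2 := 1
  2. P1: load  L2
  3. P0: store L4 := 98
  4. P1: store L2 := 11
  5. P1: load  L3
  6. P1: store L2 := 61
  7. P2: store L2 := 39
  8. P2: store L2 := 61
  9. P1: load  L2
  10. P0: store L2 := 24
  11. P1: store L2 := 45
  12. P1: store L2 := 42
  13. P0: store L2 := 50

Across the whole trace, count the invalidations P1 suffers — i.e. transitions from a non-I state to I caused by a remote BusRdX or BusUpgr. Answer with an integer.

invalidations = 3

step 1: P2: store L2 := 1  ⟶  IIM  (L2)  txn=BusRdX  M[L2]=0
step 2: P1: load  L2  ⟶  ISS  (L2)  txn=BusRd+Flush  M[L2]=1
step 3: P0: store L4 := 98  ⟶  MII  (L4)  txn=BusRdX  M[L4]=70
step 4: P1: store L2 := 11  ⟶  IMI  (L2)  txn=BusUpgr  M[L2]=1
step 5: P1: load  L3  ⟶  IEI  (L3)  txn=BusRd  M[L3]=10
step 6: P1: store L2 := 61  ⟶  IMI  (L2)  txn=∅  M[L2]=1
step 7: P2: store L2 := 39  ⟶  IIM  (L2)  txn=BusRdX+Flush  M[L2]=61
step 8: P2: store L2 := 61  ⟶  IIM  (L2)  txn=∅  M[L2]=61
step 9: P1: load  L2  ⟶  ISS  (L2)  txn=BusRd+Flush  M[L2]=61
step 10: P0: store L2 := 24  ⟶  MII  (L2)  txn=BusRdX  M[L2]=61
step 11: P1: store L2 := 45  ⟶  IMI  (L2)  txn=BusRdX+Flush  M[L2]=24
step 12: P1: store L2 := 42  ⟶  IMI  (L2)  txn=∅  M[L2]=24
step 13: P0: store L2 := 50  ⟶  MII  (L2)  txn=BusRdX+Flush  M[L2]=42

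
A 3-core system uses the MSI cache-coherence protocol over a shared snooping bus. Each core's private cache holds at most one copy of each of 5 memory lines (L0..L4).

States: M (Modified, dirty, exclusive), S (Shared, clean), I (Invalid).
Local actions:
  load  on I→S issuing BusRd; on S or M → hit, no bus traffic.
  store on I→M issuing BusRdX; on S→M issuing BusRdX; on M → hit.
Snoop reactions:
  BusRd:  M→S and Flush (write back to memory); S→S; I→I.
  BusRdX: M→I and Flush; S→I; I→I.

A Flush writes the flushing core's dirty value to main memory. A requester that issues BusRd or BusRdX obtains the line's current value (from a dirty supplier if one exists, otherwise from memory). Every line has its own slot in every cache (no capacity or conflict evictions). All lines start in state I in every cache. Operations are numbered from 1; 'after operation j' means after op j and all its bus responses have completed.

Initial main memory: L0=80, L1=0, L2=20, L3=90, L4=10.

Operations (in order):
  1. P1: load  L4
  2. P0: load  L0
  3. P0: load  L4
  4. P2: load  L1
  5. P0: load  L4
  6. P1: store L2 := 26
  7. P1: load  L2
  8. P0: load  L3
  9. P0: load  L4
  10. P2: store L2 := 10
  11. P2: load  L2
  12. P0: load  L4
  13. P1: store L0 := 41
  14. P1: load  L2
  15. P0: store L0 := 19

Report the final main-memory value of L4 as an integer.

  op1 P1: load  L4 → I/S/I on L4; bus BusRd; mem=10
  op2 P0: load  L0 → S/I/I on L0; bus BusRd; mem=80
  op3 P0: load  L4 → S/S/I on L4; bus BusRd; mem=10
  op4 P2: load  L1 → I/I/S on L1; bus BusRd; mem=0
  op5 P0: load  L4 → S/S/I on L4; bus (none); mem=10
  op6 P1: store L2 := 26 → I/M/I on L2; bus BusRdX; mem=20
  op7 P1: load  L2 → I/M/I on L2; bus (none); mem=20
  op8 P0: load  L3 → S/I/I on L3; bus BusRd; mem=90
  op9 P0: load  L4 → S/S/I on L4; bus (none); mem=10
  op10 P2: store L2 := 10 → I/I/M on L2; bus BusRdX Flush; mem=26
  op11 P2: load  L2 → I/I/M on L2; bus (none); mem=26
  op12 P0: load  L4 → S/S/I on L4; bus (none); mem=10
  op13 P1: store L0 := 41 → I/M/I on L0; bus BusRdX; mem=80
  op14 P1: load  L2 → I/S/S on L2; bus BusRd Flush; mem=10
  op15 P0: store L0 := 19 → M/I/I on L0; bus BusRdX Flush; mem=41

memory[L4] = 10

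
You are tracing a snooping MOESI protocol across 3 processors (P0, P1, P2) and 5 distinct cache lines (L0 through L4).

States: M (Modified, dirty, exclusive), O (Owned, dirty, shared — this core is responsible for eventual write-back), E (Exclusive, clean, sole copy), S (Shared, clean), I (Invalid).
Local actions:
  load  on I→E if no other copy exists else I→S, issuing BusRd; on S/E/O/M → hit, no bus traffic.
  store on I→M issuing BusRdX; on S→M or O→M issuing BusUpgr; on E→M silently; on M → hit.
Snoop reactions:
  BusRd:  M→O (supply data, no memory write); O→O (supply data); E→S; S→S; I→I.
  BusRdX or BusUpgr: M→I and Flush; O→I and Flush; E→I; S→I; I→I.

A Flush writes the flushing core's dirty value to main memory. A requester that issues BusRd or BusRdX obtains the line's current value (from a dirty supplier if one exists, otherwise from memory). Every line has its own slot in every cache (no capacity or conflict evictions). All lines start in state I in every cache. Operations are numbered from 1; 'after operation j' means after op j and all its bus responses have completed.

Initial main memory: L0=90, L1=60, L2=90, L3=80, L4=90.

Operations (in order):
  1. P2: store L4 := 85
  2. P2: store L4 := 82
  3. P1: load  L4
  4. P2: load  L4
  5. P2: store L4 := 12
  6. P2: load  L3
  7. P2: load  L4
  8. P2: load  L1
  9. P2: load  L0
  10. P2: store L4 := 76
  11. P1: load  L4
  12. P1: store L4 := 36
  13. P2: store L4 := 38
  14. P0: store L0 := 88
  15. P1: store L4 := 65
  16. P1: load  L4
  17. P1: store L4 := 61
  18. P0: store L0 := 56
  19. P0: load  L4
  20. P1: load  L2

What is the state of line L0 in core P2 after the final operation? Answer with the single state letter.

1. P2: store L4 := 85  bus=[BusRdX]  L4: P0=I P1=I P2=M  mem[L4]=90
2. P2: store L4 := 82  bus=[-]  L4: P0=I P1=I P2=M  mem[L4]=90
3. P1: load  L4  bus=[BusRd]  L4: P0=I P1=S P2=O  mem[L4]=90
4. P2: load  L4  bus=[-]  L4: P0=I P1=S P2=O  mem[L4]=90
5. P2: store L4 := 12  bus=[BusUpgr]  L4: P0=I P1=I P2=M  mem[L4]=90
6. P2: load  L3  bus=[BusRd]  L3: P0=I P1=I P2=E  mem[L3]=80
7. P2: load  L4  bus=[-]  L4: P0=I P1=I P2=M  mem[L4]=90
8. P2: load  L1  bus=[BusRd]  L1: P0=I P1=I P2=E  mem[L1]=60
9. P2: load  L0  bus=[BusRd]  L0: P0=I P1=I P2=E  mem[L0]=90
10. P2: store L4 := 76  bus=[-]  L4: P0=I P1=I P2=M  mem[L4]=90
11. P1: load  L4  bus=[BusRd]  L4: P0=I P1=S P2=O  mem[L4]=90
12. P1: store L4 := 36  bus=[BusUpgr,Flush]  L4: P0=I P1=M P2=I  mem[L4]=76
13. P2: store L4 := 38  bus=[BusRdX,Flush]  L4: P0=I P1=I P2=M  mem[L4]=36
14. P0: store L0 := 88  bus=[BusRdX]  L0: P0=M P1=I P2=I  mem[L0]=90
15. P1: store L4 := 65  bus=[BusRdX,Flush]  L4: P0=I P1=M P2=I  mem[L4]=38
16. P1: load  L4  bus=[-]  L4: P0=I P1=M P2=I  mem[L4]=38
17. P1: store L4 := 61  bus=[-]  L4: P0=I P1=M P2=I  mem[L4]=38
18. P0: store L0 := 56  bus=[-]  L0: P0=M P1=I P2=I  mem[L0]=90
19. P0: load  L4  bus=[BusRd]  L4: P0=S P1=O P2=I  mem[L4]=38
20. P1: load  L2  bus=[BusRd]  L2: P0=I P1=E P2=I  mem[L2]=90

state = I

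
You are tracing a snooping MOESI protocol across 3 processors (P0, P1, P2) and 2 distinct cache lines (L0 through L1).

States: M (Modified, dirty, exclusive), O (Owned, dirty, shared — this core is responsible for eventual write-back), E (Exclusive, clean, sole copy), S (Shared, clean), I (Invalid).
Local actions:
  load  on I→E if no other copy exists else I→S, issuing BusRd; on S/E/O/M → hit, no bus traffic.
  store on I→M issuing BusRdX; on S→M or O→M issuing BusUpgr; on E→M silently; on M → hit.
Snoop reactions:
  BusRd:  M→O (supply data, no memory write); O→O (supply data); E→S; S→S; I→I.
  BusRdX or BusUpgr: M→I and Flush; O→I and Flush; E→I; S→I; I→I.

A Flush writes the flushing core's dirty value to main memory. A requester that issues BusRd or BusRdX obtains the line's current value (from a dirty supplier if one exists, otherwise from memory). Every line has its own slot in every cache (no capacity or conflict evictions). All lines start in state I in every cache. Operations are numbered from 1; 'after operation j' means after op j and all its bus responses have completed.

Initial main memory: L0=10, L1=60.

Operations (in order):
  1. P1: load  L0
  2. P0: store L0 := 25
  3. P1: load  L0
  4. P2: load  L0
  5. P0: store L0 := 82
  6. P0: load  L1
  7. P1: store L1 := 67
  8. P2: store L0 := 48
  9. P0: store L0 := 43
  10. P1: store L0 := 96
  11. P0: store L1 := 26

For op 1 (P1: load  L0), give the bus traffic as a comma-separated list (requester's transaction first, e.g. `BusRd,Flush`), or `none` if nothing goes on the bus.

bus = BusRd

step 1: P1: load  L0  ⟶  IEI  (L0)  txn=BusRd  M[L0]=10
step 2: P0: store L0 := 25  ⟶  MII  (L0)  txn=BusRdX  M[L0]=10
step 3: P1: load  L0  ⟶  OSI  (L0)  txn=BusRd  M[L0]=10
step 4: P2: load  L0  ⟶  OSS  (L0)  txn=BusRd  M[L0]=10
step 5: P0: store L0 := 82  ⟶  MII  (L0)  txn=BusUpgr  M[L0]=10
step 6: P0: load  L1  ⟶  EII  (L1)  txn=BusRd  M[L1]=60
step 7: P1: store L1 := 67  ⟶  IMI  (L1)  txn=BusRdX  M[L1]=60
step 8: P2: store L0 := 48  ⟶  IIM  (L0)  txn=BusRdX+Flush  M[L0]=82
step 9: P0: store L0 := 43  ⟶  MII  (L0)  txn=BusRdX+Flush  M[L0]=48
step 10: P1: store L0 := 96  ⟶  IMI  (L0)  txn=BusRdX+Flush  M[L0]=43
step 11: P0: store L1 := 26  ⟶  MII  (L1)  txn=BusRdX+Flush  M[L1]=67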